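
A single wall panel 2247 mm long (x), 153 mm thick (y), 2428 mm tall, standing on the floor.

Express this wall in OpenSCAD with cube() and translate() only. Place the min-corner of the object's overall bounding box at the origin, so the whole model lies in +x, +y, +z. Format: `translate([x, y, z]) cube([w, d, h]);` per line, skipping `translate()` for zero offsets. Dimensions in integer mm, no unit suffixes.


cube([2247, 153, 2428]);


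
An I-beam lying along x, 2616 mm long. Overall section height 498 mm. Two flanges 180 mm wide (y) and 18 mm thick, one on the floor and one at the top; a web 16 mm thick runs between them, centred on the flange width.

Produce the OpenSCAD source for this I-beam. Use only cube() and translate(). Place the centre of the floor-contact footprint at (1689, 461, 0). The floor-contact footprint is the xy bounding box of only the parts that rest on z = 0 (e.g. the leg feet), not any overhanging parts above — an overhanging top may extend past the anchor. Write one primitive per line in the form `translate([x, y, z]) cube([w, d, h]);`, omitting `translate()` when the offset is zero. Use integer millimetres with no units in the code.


translate([381, 371, 0]) cube([2616, 180, 18]);
translate([381, 453, 18]) cube([2616, 16, 462]);
translate([381, 371, 480]) cube([2616, 180, 18]);


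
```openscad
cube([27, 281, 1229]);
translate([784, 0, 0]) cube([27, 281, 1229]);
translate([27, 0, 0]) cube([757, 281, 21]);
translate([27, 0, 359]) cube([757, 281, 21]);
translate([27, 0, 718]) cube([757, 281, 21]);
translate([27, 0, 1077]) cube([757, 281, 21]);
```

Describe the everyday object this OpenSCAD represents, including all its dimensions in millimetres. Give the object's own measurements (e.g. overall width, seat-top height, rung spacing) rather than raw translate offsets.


An open bookshelf. Two side panels, each 27 mm thick, 281 mm deep and 1229 mm tall, stand 811 mm apart (outside-to-outside). Between them sit 4 shelves, each 21 mm thick and 281 mm deep, spanning the full gap between the sides. The bottom shelf rests on the floor (its underside at z = 0) and the clear gap between one shelf's top and the next shelf's underside is 338 mm.


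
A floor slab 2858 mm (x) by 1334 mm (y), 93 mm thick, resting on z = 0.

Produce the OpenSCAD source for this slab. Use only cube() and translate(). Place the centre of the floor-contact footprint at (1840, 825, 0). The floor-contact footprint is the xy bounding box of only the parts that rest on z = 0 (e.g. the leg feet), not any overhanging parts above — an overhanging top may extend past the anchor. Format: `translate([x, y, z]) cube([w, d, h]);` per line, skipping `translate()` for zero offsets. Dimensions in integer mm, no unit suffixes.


translate([411, 158, 0]) cube([2858, 1334, 93]);


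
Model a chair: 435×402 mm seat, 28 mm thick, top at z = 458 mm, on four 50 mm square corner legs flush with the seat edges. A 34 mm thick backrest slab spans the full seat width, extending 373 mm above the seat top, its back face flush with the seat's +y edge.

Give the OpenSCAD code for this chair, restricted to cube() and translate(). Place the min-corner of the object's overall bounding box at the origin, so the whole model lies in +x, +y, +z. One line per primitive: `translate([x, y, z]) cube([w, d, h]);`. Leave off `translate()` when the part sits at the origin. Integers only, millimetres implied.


translate([0, 0, 430]) cube([435, 402, 28]);
cube([50, 50, 430]);
translate([385, 0, 0]) cube([50, 50, 430]);
translate([0, 352, 0]) cube([50, 50, 430]);
translate([385, 352, 0]) cube([50, 50, 430]);
translate([0, 368, 458]) cube([435, 34, 373]);


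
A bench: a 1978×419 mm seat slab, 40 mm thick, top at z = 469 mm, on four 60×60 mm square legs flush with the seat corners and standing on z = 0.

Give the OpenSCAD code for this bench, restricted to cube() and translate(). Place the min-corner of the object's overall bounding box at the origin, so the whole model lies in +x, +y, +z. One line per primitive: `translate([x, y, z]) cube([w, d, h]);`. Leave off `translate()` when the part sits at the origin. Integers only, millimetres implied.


translate([0, 0, 429]) cube([1978, 419, 40]);
cube([60, 60, 429]);
translate([0, 359, 0]) cube([60, 60, 429]);
translate([1918, 0, 0]) cube([60, 60, 429]);
translate([1918, 359, 0]) cube([60, 60, 429]);


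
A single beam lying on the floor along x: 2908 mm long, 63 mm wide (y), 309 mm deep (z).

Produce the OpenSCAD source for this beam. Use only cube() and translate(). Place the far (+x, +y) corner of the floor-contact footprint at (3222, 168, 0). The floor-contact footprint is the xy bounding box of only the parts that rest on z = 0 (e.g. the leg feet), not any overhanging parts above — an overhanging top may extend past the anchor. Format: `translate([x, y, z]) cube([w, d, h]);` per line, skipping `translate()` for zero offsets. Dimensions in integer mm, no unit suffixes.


translate([314, 105, 0]) cube([2908, 63, 309]);


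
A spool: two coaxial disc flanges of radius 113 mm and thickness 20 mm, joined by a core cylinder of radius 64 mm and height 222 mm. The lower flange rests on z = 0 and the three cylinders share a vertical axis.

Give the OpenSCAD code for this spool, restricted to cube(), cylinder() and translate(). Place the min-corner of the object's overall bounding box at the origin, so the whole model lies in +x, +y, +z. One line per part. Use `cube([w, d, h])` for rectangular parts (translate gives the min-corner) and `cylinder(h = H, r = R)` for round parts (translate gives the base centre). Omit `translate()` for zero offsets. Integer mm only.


translate([113, 113, 0]) cylinder(h = 20, r = 113);
translate([113, 113, 20]) cylinder(h = 222, r = 64);
translate([113, 113, 242]) cylinder(h = 20, r = 113);


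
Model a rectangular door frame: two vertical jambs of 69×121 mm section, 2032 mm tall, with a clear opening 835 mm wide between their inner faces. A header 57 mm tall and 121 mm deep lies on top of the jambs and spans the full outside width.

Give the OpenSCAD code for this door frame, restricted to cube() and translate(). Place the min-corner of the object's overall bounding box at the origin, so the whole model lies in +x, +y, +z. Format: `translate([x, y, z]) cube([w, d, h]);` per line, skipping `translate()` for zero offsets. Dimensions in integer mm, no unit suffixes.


cube([69, 121, 2032]);
translate([904, 0, 0]) cube([69, 121, 2032]);
translate([0, 0, 2032]) cube([973, 121, 57]);


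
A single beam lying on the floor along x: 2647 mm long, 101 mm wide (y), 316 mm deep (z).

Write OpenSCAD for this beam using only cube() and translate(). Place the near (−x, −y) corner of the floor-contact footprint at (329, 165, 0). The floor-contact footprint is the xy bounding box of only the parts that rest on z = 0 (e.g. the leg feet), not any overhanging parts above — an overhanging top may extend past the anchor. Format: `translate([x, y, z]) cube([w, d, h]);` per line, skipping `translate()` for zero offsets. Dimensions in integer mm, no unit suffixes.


translate([329, 165, 0]) cube([2647, 101, 316]);


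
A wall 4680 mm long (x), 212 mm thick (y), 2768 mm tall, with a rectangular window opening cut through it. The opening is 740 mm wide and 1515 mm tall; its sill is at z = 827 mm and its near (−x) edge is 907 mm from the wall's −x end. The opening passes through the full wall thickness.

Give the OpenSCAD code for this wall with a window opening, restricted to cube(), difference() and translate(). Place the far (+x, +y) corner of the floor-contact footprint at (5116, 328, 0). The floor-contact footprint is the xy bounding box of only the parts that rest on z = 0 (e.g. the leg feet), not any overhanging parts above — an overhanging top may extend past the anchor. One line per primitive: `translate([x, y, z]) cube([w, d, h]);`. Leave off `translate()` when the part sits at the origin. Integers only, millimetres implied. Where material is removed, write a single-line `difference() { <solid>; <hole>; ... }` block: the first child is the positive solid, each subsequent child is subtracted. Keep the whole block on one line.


difference() { translate([436, 116, 0]) cube([4680, 212, 2768]); translate([1343, 116, 827]) cube([740, 212, 1515]); }


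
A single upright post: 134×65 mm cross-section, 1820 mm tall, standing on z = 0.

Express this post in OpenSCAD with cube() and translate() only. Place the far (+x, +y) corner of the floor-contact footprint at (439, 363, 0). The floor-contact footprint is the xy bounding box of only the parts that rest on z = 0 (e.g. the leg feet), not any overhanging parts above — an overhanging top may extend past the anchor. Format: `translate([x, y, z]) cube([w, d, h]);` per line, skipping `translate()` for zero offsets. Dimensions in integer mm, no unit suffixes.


translate([305, 298, 0]) cube([134, 65, 1820]);


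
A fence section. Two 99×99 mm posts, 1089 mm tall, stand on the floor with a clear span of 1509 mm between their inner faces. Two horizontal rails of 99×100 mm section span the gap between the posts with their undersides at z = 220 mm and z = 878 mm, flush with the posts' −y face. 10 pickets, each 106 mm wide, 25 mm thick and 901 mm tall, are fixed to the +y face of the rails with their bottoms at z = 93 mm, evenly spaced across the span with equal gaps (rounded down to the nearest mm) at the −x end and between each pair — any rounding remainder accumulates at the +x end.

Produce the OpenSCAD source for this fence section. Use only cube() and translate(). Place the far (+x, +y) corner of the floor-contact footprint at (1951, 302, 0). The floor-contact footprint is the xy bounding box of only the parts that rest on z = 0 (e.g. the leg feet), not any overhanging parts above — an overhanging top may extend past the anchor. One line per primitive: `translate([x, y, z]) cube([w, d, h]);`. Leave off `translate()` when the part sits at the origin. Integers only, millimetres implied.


translate([244, 203, 0]) cube([99, 99, 1089]);
translate([1852, 203, 0]) cube([99, 99, 1089]);
translate([343, 203, 220]) cube([1509, 99, 100]);
translate([343, 203, 878]) cube([1509, 99, 100]);
translate([383, 302, 93]) cube([106, 25, 901]);
translate([529, 302, 93]) cube([106, 25, 901]);
translate([675, 302, 93]) cube([106, 25, 901]);
translate([821, 302, 93]) cube([106, 25, 901]);
translate([967, 302, 93]) cube([106, 25, 901]);
translate([1113, 302, 93]) cube([106, 25, 901]);
translate([1259, 302, 93]) cube([106, 25, 901]);
translate([1405, 302, 93]) cube([106, 25, 901]);
translate([1551, 302, 93]) cube([106, 25, 901]);
translate([1697, 302, 93]) cube([106, 25, 901]);


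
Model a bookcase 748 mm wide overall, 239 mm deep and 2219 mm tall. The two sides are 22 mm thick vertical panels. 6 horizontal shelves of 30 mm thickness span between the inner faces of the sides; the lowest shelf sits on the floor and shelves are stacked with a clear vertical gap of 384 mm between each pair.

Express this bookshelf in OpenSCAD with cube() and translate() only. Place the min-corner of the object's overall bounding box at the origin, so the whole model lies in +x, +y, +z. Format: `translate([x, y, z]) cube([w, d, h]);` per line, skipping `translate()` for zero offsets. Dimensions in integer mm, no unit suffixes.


cube([22, 239, 2219]);
translate([726, 0, 0]) cube([22, 239, 2219]);
translate([22, 0, 0]) cube([704, 239, 30]);
translate([22, 0, 414]) cube([704, 239, 30]);
translate([22, 0, 828]) cube([704, 239, 30]);
translate([22, 0, 1242]) cube([704, 239, 30]);
translate([22, 0, 1656]) cube([704, 239, 30]);
translate([22, 0, 2070]) cube([704, 239, 30]);


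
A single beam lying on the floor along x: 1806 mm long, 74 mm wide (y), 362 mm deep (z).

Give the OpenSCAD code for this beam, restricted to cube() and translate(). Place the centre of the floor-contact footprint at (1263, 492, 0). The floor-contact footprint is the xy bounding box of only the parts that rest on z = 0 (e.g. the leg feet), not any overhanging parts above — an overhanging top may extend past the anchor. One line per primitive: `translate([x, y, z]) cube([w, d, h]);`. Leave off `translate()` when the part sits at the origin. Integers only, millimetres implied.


translate([360, 455, 0]) cube([1806, 74, 362]);


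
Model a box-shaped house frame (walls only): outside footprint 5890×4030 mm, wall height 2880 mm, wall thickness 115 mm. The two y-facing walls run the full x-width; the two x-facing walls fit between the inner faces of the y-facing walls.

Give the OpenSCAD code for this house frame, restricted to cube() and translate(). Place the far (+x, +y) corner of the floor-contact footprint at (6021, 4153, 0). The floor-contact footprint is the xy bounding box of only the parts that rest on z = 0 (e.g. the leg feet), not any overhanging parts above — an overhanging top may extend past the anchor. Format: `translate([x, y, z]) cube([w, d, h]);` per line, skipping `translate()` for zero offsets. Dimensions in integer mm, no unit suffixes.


translate([131, 123, 0]) cube([5890, 115, 2880]);
translate([131, 4038, 0]) cube([5890, 115, 2880]);
translate([131, 238, 0]) cube([115, 3800, 2880]);
translate([5906, 238, 0]) cube([115, 3800, 2880]);


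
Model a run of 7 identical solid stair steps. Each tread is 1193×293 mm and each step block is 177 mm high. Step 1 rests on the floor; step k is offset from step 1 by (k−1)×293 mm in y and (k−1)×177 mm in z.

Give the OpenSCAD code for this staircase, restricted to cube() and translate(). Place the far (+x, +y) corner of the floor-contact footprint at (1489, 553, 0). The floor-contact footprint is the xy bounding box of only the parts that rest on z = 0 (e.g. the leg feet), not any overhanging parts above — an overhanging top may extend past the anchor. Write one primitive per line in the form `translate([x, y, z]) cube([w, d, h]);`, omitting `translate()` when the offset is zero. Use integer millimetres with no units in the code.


translate([296, 260, 0]) cube([1193, 293, 177]);
translate([296, 553, 177]) cube([1193, 293, 177]);
translate([296, 846, 354]) cube([1193, 293, 177]);
translate([296, 1139, 531]) cube([1193, 293, 177]);
translate([296, 1432, 708]) cube([1193, 293, 177]);
translate([296, 1725, 885]) cube([1193, 293, 177]);
translate([296, 2018, 1062]) cube([1193, 293, 177]);


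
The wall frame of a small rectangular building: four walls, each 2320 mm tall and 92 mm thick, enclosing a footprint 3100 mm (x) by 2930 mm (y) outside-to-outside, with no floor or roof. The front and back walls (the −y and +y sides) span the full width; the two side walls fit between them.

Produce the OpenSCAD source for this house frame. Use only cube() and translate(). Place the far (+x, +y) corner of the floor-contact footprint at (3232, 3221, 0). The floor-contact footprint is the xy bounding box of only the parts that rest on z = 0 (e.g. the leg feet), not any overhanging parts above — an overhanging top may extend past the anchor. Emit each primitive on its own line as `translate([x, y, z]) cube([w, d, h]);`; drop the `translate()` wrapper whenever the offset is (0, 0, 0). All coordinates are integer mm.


translate([132, 291, 0]) cube([3100, 92, 2320]);
translate([132, 3129, 0]) cube([3100, 92, 2320]);
translate([132, 383, 0]) cube([92, 2746, 2320]);
translate([3140, 383, 0]) cube([92, 2746, 2320]);


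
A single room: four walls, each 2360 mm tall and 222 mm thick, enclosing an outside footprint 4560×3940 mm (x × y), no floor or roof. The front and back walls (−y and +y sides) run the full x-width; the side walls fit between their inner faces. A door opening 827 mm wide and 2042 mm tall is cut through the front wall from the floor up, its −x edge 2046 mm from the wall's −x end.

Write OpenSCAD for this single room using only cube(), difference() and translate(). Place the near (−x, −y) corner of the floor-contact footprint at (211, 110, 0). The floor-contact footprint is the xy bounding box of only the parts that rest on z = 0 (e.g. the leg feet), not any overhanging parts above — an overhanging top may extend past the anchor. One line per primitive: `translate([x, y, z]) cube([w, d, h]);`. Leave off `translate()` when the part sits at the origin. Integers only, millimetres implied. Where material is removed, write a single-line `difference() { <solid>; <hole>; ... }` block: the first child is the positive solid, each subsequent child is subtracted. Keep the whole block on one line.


difference() { translate([211, 110, 0]) cube([4560, 222, 2360]); translate([2257, 110, 0]) cube([827, 222, 2042]); }
translate([211, 3828, 0]) cube([4560, 222, 2360]);
translate([211, 332, 0]) cube([222, 3496, 2360]);
translate([4549, 332, 0]) cube([222, 3496, 2360]);


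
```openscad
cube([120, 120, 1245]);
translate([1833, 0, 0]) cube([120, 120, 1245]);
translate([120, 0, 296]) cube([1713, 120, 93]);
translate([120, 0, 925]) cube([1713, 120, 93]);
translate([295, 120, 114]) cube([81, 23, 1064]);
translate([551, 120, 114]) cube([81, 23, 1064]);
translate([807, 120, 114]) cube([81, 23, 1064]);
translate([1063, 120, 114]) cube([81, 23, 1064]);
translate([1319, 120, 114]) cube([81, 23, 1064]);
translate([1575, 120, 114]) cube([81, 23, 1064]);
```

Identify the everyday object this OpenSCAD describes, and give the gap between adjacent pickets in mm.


A fence section. The picket gap is 175 mm.

Two posts, two rails, 6 pickets — a fence section. Span 1713 mm holds 6 pickets of 81 mm with 7 equal gaps: ⌊(1713 − 6·81) / 7⌋ = 175 mm.


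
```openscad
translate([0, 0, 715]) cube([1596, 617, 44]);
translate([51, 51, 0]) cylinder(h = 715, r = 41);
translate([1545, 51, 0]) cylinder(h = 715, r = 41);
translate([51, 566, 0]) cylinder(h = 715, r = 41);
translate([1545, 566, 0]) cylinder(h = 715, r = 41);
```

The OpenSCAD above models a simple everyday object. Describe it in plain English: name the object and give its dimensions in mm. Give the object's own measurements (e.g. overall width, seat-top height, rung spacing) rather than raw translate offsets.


A table: top 1596 mm (x) × 617 mm (y), 44 mm thick, upper face at z = 759 mm, on four round legs of 82 mm diameter, each leg's bounding box inset 10 mm from the nearest pair of top edges from z = 0 to the bottom of the top.


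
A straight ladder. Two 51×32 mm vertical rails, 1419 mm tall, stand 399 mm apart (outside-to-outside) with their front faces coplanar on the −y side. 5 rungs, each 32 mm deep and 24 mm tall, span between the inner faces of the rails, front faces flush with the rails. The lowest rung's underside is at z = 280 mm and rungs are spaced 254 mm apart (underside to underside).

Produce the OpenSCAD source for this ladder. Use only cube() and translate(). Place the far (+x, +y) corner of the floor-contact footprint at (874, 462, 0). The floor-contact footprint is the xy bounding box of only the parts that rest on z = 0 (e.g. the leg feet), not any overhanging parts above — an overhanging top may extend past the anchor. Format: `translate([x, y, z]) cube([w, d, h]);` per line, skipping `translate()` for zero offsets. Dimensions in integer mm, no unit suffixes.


// rung span = 399 - 2*51 = 297
// rung[k] z = 280 + k*254
translate([475, 430, 0]) cube([51, 32, 1419]);
translate([823, 430, 0]) cube([51, 32, 1419]);
translate([526, 430, 280]) cube([297, 32, 24]);
translate([526, 430, 534]) cube([297, 32, 24]);
translate([526, 430, 788]) cube([297, 32, 24]);
translate([526, 430, 1042]) cube([297, 32, 24]);
translate([526, 430, 1296]) cube([297, 32, 24]);


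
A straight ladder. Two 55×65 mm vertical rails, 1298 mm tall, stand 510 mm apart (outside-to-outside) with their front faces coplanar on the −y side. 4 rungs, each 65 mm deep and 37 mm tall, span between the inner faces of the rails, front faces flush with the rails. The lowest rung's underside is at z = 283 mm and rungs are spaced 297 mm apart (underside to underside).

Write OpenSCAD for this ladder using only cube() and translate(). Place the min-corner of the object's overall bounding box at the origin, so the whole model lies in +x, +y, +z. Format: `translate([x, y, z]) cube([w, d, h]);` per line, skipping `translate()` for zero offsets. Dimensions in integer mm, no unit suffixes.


cube([55, 65, 1298]);
translate([455, 0, 0]) cube([55, 65, 1298]);
translate([55, 0, 283]) cube([400, 65, 37]);
translate([55, 0, 580]) cube([400, 65, 37]);
translate([55, 0, 877]) cube([400, 65, 37]);
translate([55, 0, 1174]) cube([400, 65, 37]);


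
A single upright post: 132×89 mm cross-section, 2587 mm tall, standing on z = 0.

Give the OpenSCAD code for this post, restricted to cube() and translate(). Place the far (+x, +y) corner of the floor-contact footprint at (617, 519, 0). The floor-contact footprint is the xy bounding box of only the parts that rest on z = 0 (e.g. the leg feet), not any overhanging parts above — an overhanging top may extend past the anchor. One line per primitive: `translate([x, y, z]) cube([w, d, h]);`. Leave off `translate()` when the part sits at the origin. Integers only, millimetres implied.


translate([485, 430, 0]) cube([132, 89, 2587]);


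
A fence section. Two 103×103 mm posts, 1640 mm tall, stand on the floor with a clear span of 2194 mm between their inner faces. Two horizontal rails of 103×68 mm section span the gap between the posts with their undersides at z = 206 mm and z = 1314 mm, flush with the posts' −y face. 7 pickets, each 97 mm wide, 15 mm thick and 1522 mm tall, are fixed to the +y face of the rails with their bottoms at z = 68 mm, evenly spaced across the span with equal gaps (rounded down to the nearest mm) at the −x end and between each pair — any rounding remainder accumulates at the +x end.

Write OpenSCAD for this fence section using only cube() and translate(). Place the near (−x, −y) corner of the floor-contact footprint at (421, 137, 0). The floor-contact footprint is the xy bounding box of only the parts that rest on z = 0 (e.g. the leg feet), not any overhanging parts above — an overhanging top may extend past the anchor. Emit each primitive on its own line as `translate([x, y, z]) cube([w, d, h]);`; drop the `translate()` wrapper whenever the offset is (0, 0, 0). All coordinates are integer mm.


translate([421, 137, 0]) cube([103, 103, 1640]);
translate([2718, 137, 0]) cube([103, 103, 1640]);
translate([524, 137, 206]) cube([2194, 103, 68]);
translate([524, 137, 1314]) cube([2194, 103, 68]);
translate([713, 240, 68]) cube([97, 15, 1522]);
translate([999, 240, 68]) cube([97, 15, 1522]);
translate([1285, 240, 68]) cube([97, 15, 1522]);
translate([1571, 240, 68]) cube([97, 15, 1522]);
translate([1857, 240, 68]) cube([97, 15, 1522]);
translate([2143, 240, 68]) cube([97, 15, 1522]);
translate([2429, 240, 68]) cube([97, 15, 1522]);


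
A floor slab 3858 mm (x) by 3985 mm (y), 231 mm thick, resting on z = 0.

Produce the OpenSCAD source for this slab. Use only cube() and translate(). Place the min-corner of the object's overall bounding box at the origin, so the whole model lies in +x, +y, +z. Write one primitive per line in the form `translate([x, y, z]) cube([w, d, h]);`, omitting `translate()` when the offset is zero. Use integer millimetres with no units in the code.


cube([3858, 3985, 231]);


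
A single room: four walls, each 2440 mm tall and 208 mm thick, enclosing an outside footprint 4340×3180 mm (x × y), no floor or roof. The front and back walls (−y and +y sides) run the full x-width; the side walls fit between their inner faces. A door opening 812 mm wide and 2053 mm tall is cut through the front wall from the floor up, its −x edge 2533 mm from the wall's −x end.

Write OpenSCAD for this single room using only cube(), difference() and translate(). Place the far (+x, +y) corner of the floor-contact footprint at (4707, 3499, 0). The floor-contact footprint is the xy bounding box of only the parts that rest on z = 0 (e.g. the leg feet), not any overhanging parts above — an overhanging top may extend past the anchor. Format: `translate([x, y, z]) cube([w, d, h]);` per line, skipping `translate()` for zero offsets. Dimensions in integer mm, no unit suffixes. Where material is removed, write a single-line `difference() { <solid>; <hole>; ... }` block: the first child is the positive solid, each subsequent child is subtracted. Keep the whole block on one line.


difference() { translate([367, 319, 0]) cube([4340, 208, 2440]); translate([2900, 319, 0]) cube([812, 208, 2053]); }
translate([367, 3291, 0]) cube([4340, 208, 2440]);
translate([367, 527, 0]) cube([208, 2764, 2440]);
translate([4499, 527, 0]) cube([208, 2764, 2440]);


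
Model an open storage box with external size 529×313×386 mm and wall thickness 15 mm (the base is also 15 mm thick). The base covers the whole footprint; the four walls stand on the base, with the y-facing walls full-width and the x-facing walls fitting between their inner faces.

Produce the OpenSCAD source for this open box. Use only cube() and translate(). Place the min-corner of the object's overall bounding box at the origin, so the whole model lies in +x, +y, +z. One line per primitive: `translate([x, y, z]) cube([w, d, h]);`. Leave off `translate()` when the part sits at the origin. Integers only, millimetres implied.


cube([529, 313, 15]);
translate([0, 0, 15]) cube([529, 15, 371]);
translate([0, 298, 15]) cube([529, 15, 371]);
translate([0, 15, 15]) cube([15, 283, 371]);
translate([514, 15, 15]) cube([15, 283, 371]);


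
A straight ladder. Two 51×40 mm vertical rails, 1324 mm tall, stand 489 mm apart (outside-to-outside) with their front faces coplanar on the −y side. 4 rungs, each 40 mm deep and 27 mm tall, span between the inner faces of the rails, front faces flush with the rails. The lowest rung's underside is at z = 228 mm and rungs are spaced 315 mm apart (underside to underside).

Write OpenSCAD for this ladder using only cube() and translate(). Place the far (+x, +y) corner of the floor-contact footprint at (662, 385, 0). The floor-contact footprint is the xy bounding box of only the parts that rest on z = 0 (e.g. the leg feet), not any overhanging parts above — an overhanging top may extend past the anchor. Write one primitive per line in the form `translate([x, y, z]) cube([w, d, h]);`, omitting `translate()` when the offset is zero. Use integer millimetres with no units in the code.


translate([173, 345, 0]) cube([51, 40, 1324]);
translate([611, 345, 0]) cube([51, 40, 1324]);
translate([224, 345, 228]) cube([387, 40, 27]);
translate([224, 345, 543]) cube([387, 40, 27]);
translate([224, 345, 858]) cube([387, 40, 27]);
translate([224, 345, 1173]) cube([387, 40, 27]);


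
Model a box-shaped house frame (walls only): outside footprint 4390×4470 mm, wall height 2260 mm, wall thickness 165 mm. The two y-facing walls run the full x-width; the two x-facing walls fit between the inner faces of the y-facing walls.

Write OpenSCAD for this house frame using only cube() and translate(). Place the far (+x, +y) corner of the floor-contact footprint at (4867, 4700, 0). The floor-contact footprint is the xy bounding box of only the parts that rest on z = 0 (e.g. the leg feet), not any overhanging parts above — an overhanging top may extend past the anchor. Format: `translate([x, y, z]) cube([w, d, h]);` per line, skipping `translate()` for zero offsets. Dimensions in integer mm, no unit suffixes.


translate([477, 230, 0]) cube([4390, 165, 2260]);
translate([477, 4535, 0]) cube([4390, 165, 2260]);
translate([477, 395, 0]) cube([165, 4140, 2260]);
translate([4702, 395, 0]) cube([165, 4140, 2260]);


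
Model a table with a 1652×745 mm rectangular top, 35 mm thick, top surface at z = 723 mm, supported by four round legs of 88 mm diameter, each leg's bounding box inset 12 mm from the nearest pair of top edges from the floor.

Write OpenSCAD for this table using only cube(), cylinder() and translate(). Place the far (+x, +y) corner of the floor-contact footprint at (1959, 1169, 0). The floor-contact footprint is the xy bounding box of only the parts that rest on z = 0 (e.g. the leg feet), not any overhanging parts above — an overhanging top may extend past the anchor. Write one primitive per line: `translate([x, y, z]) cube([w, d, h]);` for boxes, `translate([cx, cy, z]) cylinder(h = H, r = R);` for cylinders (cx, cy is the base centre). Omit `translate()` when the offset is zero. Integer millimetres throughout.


translate([319, 436, 688]) cube([1652, 745, 35]);
translate([375, 492, 0]) cylinder(h = 688, r = 44);
translate([1915, 492, 0]) cylinder(h = 688, r = 44);
translate([375, 1125, 0]) cylinder(h = 688, r = 44);
translate([1915, 1125, 0]) cylinder(h = 688, r = 44);


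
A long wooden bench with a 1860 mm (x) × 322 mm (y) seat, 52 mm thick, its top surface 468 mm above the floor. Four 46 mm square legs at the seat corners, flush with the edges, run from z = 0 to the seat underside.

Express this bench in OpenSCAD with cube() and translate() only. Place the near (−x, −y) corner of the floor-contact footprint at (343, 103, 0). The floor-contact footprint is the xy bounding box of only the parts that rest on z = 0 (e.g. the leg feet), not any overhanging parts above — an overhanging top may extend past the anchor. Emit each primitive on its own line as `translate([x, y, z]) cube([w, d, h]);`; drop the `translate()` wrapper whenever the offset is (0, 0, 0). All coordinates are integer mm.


// leg_h = 468 − 52 = 416
translate([343, 103, 416]) cube([1860, 322, 52]);
translate([343, 103, 0]) cube([46, 46, 416]);
translate([343, 379, 0]) cube([46, 46, 416]);
translate([2157, 103, 0]) cube([46, 46, 416]);
translate([2157, 379, 0]) cube([46, 46, 416]);


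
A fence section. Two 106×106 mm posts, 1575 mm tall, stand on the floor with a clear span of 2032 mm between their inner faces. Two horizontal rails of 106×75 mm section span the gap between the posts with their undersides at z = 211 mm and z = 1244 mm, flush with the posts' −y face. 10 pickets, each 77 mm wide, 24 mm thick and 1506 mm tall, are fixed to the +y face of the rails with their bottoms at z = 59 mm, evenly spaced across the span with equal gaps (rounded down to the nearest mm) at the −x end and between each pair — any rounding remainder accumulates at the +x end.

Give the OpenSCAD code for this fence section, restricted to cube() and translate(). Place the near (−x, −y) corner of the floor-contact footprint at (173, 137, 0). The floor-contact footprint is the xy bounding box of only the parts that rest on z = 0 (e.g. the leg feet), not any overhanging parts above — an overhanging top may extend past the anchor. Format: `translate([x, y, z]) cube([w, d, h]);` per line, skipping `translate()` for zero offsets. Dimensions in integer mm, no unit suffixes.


translate([173, 137, 0]) cube([106, 106, 1575]);
translate([2311, 137, 0]) cube([106, 106, 1575]);
translate([279, 137, 211]) cube([2032, 106, 75]);
translate([279, 137, 1244]) cube([2032, 106, 75]);
translate([393, 243, 59]) cube([77, 24, 1506]);
translate([584, 243, 59]) cube([77, 24, 1506]);
translate([775, 243, 59]) cube([77, 24, 1506]);
translate([966, 243, 59]) cube([77, 24, 1506]);
translate([1157, 243, 59]) cube([77, 24, 1506]);
translate([1348, 243, 59]) cube([77, 24, 1506]);
translate([1539, 243, 59]) cube([77, 24, 1506]);
translate([1730, 243, 59]) cube([77, 24, 1506]);
translate([1921, 243, 59]) cube([77, 24, 1506]);
translate([2112, 243, 59]) cube([77, 24, 1506]);


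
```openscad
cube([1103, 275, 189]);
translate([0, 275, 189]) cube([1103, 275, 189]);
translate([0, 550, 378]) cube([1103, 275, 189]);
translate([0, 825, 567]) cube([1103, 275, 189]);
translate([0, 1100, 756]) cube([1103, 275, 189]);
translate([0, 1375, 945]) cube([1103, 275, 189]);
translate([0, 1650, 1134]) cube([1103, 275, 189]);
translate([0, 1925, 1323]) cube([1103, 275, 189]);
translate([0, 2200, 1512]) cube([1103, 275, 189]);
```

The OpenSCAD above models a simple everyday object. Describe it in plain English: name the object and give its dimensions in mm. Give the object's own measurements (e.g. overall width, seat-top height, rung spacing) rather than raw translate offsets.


A straight staircase of 9 solid steps. Each step is 1103 mm wide (x), 275 mm deep (y, the going) and 189 mm tall (the rise). The first step rests on the floor; each subsequent step sits one going further in +y and one rise higher in +z, directly behind and above the previous step with no overlap.


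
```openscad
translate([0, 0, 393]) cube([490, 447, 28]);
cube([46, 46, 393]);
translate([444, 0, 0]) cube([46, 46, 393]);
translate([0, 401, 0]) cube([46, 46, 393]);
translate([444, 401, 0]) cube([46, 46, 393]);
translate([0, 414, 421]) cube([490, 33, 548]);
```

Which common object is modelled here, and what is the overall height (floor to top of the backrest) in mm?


A chair. The overall height is 969 mm.

A slab on four corner posts with a tall panel at the back — a chair. The seat slab sits at z = 393 with thickness 28, and the 548 mm backrest starts at the seat top, so the overall height is 393 + 28 + 548 = 969 mm.


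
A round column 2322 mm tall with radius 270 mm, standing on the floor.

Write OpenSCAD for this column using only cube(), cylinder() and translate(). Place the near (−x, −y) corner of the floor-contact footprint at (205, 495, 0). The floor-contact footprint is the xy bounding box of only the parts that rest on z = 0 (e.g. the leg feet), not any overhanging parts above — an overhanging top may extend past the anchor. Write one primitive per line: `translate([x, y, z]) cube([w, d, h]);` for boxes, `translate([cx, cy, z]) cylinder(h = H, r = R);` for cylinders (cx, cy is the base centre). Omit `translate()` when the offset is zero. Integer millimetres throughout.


translate([475, 765, 0]) cylinder(h = 2322, r = 270);


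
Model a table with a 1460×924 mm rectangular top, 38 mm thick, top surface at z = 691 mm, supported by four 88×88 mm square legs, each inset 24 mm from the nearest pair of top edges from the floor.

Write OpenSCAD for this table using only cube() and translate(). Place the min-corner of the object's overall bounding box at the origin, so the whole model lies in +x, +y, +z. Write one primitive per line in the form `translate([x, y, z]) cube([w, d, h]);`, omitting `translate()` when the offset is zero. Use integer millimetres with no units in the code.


translate([0, 0, 653]) cube([1460, 924, 38]);
translate([24, 24, 0]) cube([88, 88, 653]);
translate([1348, 24, 0]) cube([88, 88, 653]);
translate([24, 812, 0]) cube([88, 88, 653]);
translate([1348, 812, 0]) cube([88, 88, 653]);


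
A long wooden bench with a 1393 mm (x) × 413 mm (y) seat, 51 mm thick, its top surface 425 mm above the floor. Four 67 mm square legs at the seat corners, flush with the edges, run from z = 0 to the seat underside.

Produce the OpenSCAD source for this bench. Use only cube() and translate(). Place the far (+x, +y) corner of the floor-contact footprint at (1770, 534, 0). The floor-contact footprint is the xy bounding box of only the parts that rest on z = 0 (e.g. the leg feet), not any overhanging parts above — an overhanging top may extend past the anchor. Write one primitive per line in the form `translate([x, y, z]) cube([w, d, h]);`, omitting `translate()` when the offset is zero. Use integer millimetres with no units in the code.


translate([377, 121, 374]) cube([1393, 413, 51]);
translate([377, 121, 0]) cube([67, 67, 374]);
translate([377, 467, 0]) cube([67, 67, 374]);
translate([1703, 121, 0]) cube([67, 67, 374]);
translate([1703, 467, 0]) cube([67, 67, 374]);


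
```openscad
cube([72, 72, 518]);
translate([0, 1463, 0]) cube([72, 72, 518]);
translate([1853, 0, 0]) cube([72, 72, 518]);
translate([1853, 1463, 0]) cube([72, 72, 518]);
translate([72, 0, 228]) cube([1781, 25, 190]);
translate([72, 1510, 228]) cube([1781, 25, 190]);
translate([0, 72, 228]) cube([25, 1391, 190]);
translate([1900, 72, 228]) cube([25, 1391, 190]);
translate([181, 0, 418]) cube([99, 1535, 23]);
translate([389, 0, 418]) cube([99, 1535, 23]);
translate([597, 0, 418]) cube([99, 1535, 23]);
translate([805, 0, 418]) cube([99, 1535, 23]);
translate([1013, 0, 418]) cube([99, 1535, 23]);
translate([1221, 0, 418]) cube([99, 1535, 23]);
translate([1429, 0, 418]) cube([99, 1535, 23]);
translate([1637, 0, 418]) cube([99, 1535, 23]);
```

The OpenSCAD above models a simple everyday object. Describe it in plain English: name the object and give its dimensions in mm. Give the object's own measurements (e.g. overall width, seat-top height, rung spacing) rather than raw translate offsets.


A bed frame 1925 mm long (x) by 1535 mm wide (y). Four 72×72 mm corner posts, 518 mm tall, at the corners of the footprint. Four rails of 25 mm thickness and 190 mm height run between adjacent posts with their undersides at z = 228 mm, their outer faces flush with the outside of the frame (the two x-running rails run between the posts' inner faces; the two y-running rails run between the posts' inner faces). 8 slats, each 99 mm wide (x) and 23 mm thick, lie across the top of the two x-running rails, running the full 1535 mm width of the frame in y; along x they sit between the end posts with a 109 mm gap after the −x posts and between neighbouring slats, leaving 117 mm before the +x posts.


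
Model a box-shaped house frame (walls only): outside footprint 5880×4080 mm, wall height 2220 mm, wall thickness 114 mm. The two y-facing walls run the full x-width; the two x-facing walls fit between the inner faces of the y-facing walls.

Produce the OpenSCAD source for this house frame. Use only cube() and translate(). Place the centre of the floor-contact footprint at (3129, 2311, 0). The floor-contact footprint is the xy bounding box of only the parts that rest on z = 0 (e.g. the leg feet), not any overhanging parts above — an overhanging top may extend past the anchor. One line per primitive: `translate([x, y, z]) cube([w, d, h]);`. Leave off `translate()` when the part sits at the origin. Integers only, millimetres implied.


translate([189, 271, 0]) cube([5880, 114, 2220]);
translate([189, 4237, 0]) cube([5880, 114, 2220]);
translate([189, 385, 0]) cube([114, 3852, 2220]);
translate([5955, 385, 0]) cube([114, 3852, 2220]);


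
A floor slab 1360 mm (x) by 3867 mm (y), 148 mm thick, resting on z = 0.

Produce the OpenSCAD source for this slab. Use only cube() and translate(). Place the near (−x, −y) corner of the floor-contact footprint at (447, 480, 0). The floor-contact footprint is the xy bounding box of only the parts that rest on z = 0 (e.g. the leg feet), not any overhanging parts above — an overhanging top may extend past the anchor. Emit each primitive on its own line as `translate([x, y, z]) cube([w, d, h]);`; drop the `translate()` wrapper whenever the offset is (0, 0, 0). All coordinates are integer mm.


translate([447, 480, 0]) cube([1360, 3867, 148]);


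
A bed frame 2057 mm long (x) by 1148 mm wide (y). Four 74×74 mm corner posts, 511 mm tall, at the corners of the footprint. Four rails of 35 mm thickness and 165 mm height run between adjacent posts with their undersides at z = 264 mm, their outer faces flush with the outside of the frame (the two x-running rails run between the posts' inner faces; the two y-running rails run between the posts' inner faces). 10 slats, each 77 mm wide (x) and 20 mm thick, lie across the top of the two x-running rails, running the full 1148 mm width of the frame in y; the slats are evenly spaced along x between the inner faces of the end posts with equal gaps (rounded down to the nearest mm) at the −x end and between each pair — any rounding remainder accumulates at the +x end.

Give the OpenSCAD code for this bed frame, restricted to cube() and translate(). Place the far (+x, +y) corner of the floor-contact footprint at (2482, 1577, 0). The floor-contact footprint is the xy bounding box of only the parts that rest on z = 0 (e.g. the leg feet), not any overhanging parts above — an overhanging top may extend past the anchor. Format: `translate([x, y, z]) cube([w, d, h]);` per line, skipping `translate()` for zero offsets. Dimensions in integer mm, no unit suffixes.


translate([425, 429, 0]) cube([74, 74, 511]);
translate([425, 1503, 0]) cube([74, 74, 511]);
translate([2408, 429, 0]) cube([74, 74, 511]);
translate([2408, 1503, 0]) cube([74, 74, 511]);
translate([499, 429, 264]) cube([1909, 35, 165]);
translate([499, 1542, 264]) cube([1909, 35, 165]);
translate([425, 503, 264]) cube([35, 1000, 165]);
translate([2447, 503, 264]) cube([35, 1000, 165]);
translate([602, 429, 429]) cube([77, 1148, 20]);
translate([782, 429, 429]) cube([77, 1148, 20]);
translate([962, 429, 429]) cube([77, 1148, 20]);
translate([1142, 429, 429]) cube([77, 1148, 20]);
translate([1322, 429, 429]) cube([77, 1148, 20]);
translate([1502, 429, 429]) cube([77, 1148, 20]);
translate([1682, 429, 429]) cube([77, 1148, 20]);
translate([1862, 429, 429]) cube([77, 1148, 20]);
translate([2042, 429, 429]) cube([77, 1148, 20]);
translate([2222, 429, 429]) cube([77, 1148, 20]);
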